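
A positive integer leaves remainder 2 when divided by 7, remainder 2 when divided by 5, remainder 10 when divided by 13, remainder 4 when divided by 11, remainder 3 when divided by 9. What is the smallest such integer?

The moduli are pairwise coprime; N = 7·5·13·11·9 = 45045.
N/7 = 6435; 6435 ≡ 2 (mod 7); 2·4 ≡ 1, so inverse 4.
N/5 = 9009; 9009 ≡ 4 (mod 5); 4·4 ≡ 1, so inverse 4.
N/13 = 3465; 3465 ≡ 7 (mod 13); 7·2 ≡ 1, so inverse 2.
N/11 = 4095; 4095 ≡ 3 (mod 11); 3·4 ≡ 1, so inverse 4.
N/9 = 5005; 5005 ≡ 1 (mod 9), inverse 1.
x ≡ 2·6435·4 + 2·9009·4 + 10·3465·2 + 4·4095·4 + 3·5005·1 = 273387.
273387 mod 45045 = 3117.

3117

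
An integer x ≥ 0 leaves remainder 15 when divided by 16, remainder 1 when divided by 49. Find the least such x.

From x ≡ 15 (mod 16) write x = 15 + 16t. Substituting into x ≡ 1 (mod 49) gives 16t ≡ 35 (mod 49), and since 16⁻¹ ≡ 46 (mod 49), t ≡ 42. Hence x ≡ 15 + 16·42 = 687 (mod 784).

687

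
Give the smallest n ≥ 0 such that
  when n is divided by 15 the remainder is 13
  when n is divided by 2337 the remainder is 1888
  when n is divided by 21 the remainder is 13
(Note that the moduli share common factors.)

48628

Combine the congruences pairwise.
gcd(15, 2337) = 3 and 3 | (1888 − 13), so the pair is consistent; merging gives n ≡ 1888 (mod 11685), where 11685 = lcm(15, 2337).
gcd(11685, 21) = 3 and 3 | (13 − 1888), so the pair is consistent; merging gives n ≡ 48628 (mod 81795), where 81795 = lcm(11685, 21).
The solution is unique modulo lcm(15, 2337, 21) = 81795.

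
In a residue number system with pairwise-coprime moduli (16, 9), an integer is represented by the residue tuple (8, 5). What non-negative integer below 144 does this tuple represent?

104

From x ≡ 8 (mod 16) write x = 8 + 16t. Substituting into x ≡ 5 (mod 9) gives 16t ≡ 6 (mod 9), and since 7⁻¹ ≡ 4 (mod 9), t ≡ 6. Hence x ≡ 8 + 16·6 = 104 (mod 144).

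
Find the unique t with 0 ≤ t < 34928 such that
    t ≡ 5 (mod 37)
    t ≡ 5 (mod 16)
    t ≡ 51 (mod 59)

13621

The moduli are pairwise coprime; N = 37·16·59 = 34928.
N/37 = 944; 944 ≡ 19 (mod 37); 19·2 ≡ 1, so inverse 2.
N/16 = 2183; 2183 ≡ 7 (mod 16); 7·7 ≡ 1, so inverse 7.
N/59 = 592; 592 ≡ 2 (mod 59); 2·30 ≡ 1, so inverse 30.
t ≡ 5·944·2 + 5·2183·7 + 51·592·30 = 991605.
991605 mod 34928 = 13621.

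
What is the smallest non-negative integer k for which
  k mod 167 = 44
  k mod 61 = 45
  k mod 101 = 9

The moduli are pairwise coprime; N = 167·61·101 = 1028887.
N/167 = 6161; 6161 ≡ 149 (mod 167); 149·102 ≡ 1, so inverse 102.
N/61 = 16867; 16867 ≡ 31 (mod 61); 31·2 ≡ 1, so inverse 2.
N/101 = 10187; 10187 ≡ 87 (mod 101); 87·36 ≡ 1, so inverse 36.
k ≡ 44·6161·102 + 45·16867·2 + 9·10187·36 = 32469186.
32469186 mod 1028887 = 573689.

573689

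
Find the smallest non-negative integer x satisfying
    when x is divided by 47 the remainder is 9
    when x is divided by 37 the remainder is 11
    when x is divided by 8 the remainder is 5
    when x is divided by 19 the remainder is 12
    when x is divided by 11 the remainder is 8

169397

From x ≡ 9 (mod 47) write x = 9 + 47t. Substituting into x ≡ 11 (mod 37) gives 47t ≡ 2 (mod 37), and since 10⁻¹ ≡ 26 (mod 37), t ≡ 15. Hence x ≡ 9 + 47·15 = 714 (mod 1739).
From x ≡ 714 (mod 1739) write x = 714 + 1739t. Substituting into x ≡ 5 (mod 8) gives 1739t ≡ 3 (mod 8), and since 3⁻¹ ≡ 3 (mod 8), t ≡ 1. Hence x ≡ 714 + 1739·1 = 2453 (mod 13912).
From x ≡ 2453 (mod 13912) write x = 2453 + 13912t. Substituting into x ≡ 12 (mod 19) gives 13912t ≡ 10 (mod 19), and since 4⁻¹ ≡ 5 (mod 19), t ≡ 12. Hence x ≡ 2453 + 13912·12 = 169397 (mod 264328).
From x ≡ 169397 (mod 264328) write x = 169397 + 264328t. Substituting into x ≡ 8 (mod 11) gives 264328t ≡ 0 (mod 11), and since 9⁻¹ ≡ 5 (mod 11), t ≡ 0. Hence x ≡ 169397 + 264328·0 = 169397 (mod 2907608).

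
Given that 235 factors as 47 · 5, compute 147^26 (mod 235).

Mod 47: 147 ≡ 6; 6^26 ≡ 28 (mod 47).
Mod 5: 147 ≡ 2; by Fermat, exponent reduces to 26 mod 4 = 2; 2^2 ≡ 4 (mod 5).
Combine by CRT: x ≡ 28 (mod 47), x ≡ 4 (mod 5) ⇒ x ≡ 169 (mod 235).

169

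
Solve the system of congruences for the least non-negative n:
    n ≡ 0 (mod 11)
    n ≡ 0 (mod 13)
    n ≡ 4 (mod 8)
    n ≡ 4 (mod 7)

From n ≡ 0 (mod 11) write n = 0 + 11t. Substituting into n ≡ 0 (mod 13) gives 11t ≡ 0 (mod 13), and since 11⁻¹ ≡ 6 (mod 13), t ≡ 0. Hence n ≡ 0 + 11·0 = 0 (mod 143).
From n ≡ 0 (mod 143) write n = 0 + 143t. Substituting into n ≡ 4 (mod 8) gives 143t ≡ 4 (mod 8), and since 7⁻¹ ≡ 7 (mod 8), t ≡ 4. Hence n ≡ 0 + 143·4 = 572 (mod 1144).
From n ≡ 572 (mod 1144) write n = 572 + 1144t. Substituting into n ≡ 4 (mod 7) gives 1144t ≡ 6 (mod 7), and since 3⁻¹ ≡ 5 (mod 7), t ≡ 2. Hence n ≡ 572 + 1144·2 = 2860 (mod 8008).

2860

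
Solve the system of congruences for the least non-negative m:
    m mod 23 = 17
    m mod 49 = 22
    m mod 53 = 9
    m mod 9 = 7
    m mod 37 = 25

From m ≡ 17 (mod 23) write m = 17 + 23t. Substituting into m ≡ 22 (mod 49) gives 23t ≡ 5 (mod 49), and since 23⁻¹ ≡ 32 (mod 49), t ≡ 13. Hence m ≡ 17 + 23·13 = 316 (mod 1127).
From m ≡ 316 (mod 1127) write m = 316 + 1127t. Substituting into m ≡ 9 (mod 53) gives 1127t ≡ 11 (mod 53), and since 14⁻¹ ≡ 19 (mod 53), t ≡ 50. Hence m ≡ 316 + 1127·50 = 56666 (mod 59731).
From m ≡ 56666 (mod 59731) write m = 56666 + 59731t. Substituting into m ≡ 7 (mod 9) gives 59731t ≡ 5 (mod 9), and since 7⁻¹ ≡ 4 (mod 9), t ≡ 2. Hence m ≡ 56666 + 59731·2 = 176128 (mod 537579).
From m ≡ 176128 (mod 537579) write m = 176128 + 537579t. Substituting into m ≡ 25 (mod 37) gives 537579t ≡ 17 (mod 37), and since 6⁻¹ ≡ 31 (mod 37), t ≡ 9. Hence m ≡ 176128 + 537579·9 = 5014339 (mod 19890423).

5014339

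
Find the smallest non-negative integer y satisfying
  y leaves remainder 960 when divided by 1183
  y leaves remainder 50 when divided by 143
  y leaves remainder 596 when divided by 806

gcd(1183, 143) = 13 and 13 | (50 − 960), so the pair is consistent; merging gives y ≡ 8058 (mod 13013), where 13013 = lcm(1183, 143).
gcd(13013, 806) = 13 and 13 | (596 − 8058), so the pair is consistent; merging gives y ≡ 164214 (mod 806806), where 806806 = lcm(13013, 806).
The solution is unique modulo lcm(1183, 143, 806) = 806806.

164214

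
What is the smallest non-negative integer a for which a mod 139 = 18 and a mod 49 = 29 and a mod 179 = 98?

1119385

From a ≡ 18 (mod 139) write a = 18 + 139t. Substituting into a ≡ 29 (mod 49) gives 139t ≡ 11 (mod 49), and since 41⁻¹ ≡ 6 (mod 49), t ≡ 17. Hence a ≡ 18 + 139·17 = 2381 (mod 6811).
From a ≡ 2381 (mod 6811) write a = 2381 + 6811t. Substituting into a ≡ 98 (mod 179) gives 6811t ≡ 44 (mod 179), and since 9⁻¹ ≡ 20 (mod 179), t ≡ 164. Hence a ≡ 2381 + 6811·164 = 1119385 (mod 1219169).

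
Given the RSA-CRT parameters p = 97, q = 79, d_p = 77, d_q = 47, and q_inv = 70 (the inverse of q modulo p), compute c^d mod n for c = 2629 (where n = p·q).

5181

m₁ = c^(d_p) mod p: c ≡ 10 (mod 97), and 10^77 mod 97 = 40.
m₂ = c^(d_q) mod q: c ≡ 22 (mod 79), and 22^47 mod 79 = 46.
h = q_inv·(m₁ − m₂) mod p = 70·(40 − 46) mod 97 = 65.
m = m₂ + h·q = 46 + 65·79 = 5181.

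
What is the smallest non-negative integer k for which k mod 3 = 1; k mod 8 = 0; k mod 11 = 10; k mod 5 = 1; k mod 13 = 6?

The moduli are pairwise coprime; N = 3·8·11·5·13 = 17160.
N/3 = 5720; 5720 ≡ 2 (mod 3); 2·2 ≡ 1, so inverse 2.
N/8 = 2145; 2145 ≡ 1 (mod 8), inverse 1.
N/11 = 1560; 1560 ≡ 9 (mod 11); 9·5 ≡ 1, so inverse 5.
N/5 = 3432; 3432 ≡ 2 (mod 5); 2·3 ≡ 1, so inverse 3.
N/13 = 1320; 1320 ≡ 7 (mod 13); 7·2 ≡ 1, so inverse 2.
k ≡ 1·5720·2 + 0·2145·1 + 10·1560·5 + 1·3432·3 + 6·1320·2 = 115576.
115576 mod 17160 = 12616.

12616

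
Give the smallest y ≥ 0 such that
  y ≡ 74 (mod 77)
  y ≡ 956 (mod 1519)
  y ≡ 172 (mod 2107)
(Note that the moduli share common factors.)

Combine the congruences pairwise.
gcd(77, 1519) = 7 and 7 | (956 − 74), so the pair is consistent; merging gives y ≡ 14627 (mod 16709), where 16709 = lcm(77, 1519).
gcd(16709, 2107) = 49 and 49 | (172 − 14627), so the pair is consistent; merging gives y ≡ 699696 (mod 718487), where 718487 = lcm(16709, 2107).
The solution is unique modulo lcm(77, 1519, 2107) = 718487.

699696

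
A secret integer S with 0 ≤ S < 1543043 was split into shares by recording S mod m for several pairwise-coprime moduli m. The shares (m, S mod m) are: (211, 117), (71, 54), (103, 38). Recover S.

The moduli are pairwise coprime; N = 211·71·103 = 1543043.
N/211 = 7313; 7313 ≡ 139 (mod 211); 139·126 ≡ 1, so inverse 126.
N/71 = 21733; 21733 ≡ 7 (mod 71); 7·61 ≡ 1, so inverse 61.
N/103 = 14981; 14981 ≡ 46 (mod 103); 46·56 ≡ 1, so inverse 56.
S ≡ 117·7313·126 + 54·21733·61 + 38·14981·56 = 211276316.
211276316 mod 1543043 = 1422468.

1422468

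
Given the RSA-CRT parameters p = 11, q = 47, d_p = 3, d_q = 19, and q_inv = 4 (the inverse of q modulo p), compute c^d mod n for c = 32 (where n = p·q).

m₁ = c^(d_p) mod p: c ≡ 10 (mod 11), and 10^3 mod 11 = 10.
m₂ = c^(d_q) mod q: c ≡ 32 (mod 47), and 32^19 mod 47 = 8.
h = q_inv·(m₁ − m₂) mod p = 4·(10 − 8) mod 11 = 8.
m = m₂ + h·q = 8 + 8·47 = 384.

384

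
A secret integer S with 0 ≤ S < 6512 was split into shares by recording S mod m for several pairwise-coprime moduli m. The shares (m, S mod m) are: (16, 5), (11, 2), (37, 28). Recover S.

Combine the congruences pairwise.
From S ≡ 5 (mod 16) write S = 5 + 16t. Substituting into S ≡ 2 (mod 11) gives 16t ≡ 8 (mod 11), and since 5⁻¹ ≡ 9 (mod 11), t ≡ 6. Hence S ≡ 5 + 16·6 = 101 (mod 176).
From S ≡ 101 (mod 176) write S = 101 + 176t. Substituting into S ≡ 28 (mod 37) gives 176t ≡ 1 (mod 37), and since 28⁻¹ ≡ 4 (mod 37), t ≡ 4. Hence S ≡ 101 + 176·4 = 805 (mod 6512).

805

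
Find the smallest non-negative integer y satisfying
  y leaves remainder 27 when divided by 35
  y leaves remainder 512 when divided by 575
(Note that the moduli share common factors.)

3387

gcd(35, 575) = 5 and 5 | (512 − 27), so the pair is consistent; merging gives y ≡ 3387 (mod 4025), where 4025 = lcm(35, 575).
The solution is unique modulo lcm(35, 575) = 4025.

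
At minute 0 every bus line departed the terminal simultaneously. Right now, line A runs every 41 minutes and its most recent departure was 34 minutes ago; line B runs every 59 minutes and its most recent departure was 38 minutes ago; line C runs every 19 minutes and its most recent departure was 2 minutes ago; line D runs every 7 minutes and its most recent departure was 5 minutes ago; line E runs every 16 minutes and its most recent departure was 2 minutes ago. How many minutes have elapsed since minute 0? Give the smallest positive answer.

3373186

The moduli are pairwise coprime; N = 41·59·19·7·16 = 5147632.
N/41 = 125552; 125552 ≡ 10 (mod 41); 10·37 ≡ 1, so inverse 37.
N/59 = 87248; 87248 ≡ 46 (mod 59); 46·9 ≡ 1, so inverse 9.
N/19 = 270928; 270928 ≡ 7 (mod 19); 7·11 ≡ 1, so inverse 11.
N/7 = 735376; 735376 ≡ 5 (mod 7); 5·3 ≡ 1, so inverse 3.
N/16 = 321727; 321727 ≡ 15 (mod 16); 15·15 ≡ 1, so inverse 15.
t ≡ 34·125552·37 + 38·87248·9 + 2·270928·11 + 5·735376·3 + 2·321727·15 = 214426098.
214426098 mod 5147632 = 3373186.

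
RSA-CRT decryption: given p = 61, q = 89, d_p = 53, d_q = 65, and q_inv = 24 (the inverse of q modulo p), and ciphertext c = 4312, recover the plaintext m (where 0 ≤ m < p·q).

m₁ = c^(d_p) mod p: c ≡ 42 (mod 61), and 42^53 mod 61 = 15.
m₂ = c^(d_q) mod q: c ≡ 40 (mod 89), and 40^65 mod 89 = 20.
h = q_inv·(m₁ − m₂) mod p = 24·(15 − 20) mod 61 = 2.
m = m₂ + h·q = 20 + 2·89 = 198.

198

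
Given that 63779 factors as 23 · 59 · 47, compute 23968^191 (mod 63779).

20693

Mod 23: 23968 ≡ 2; by Fermat, exponent reduces to 191 mod 22 = 15; 2^15 ≡ 16 (mod 23).
Mod 59: 23968 ≡ 14; by Fermat, exponent reduces to 191 mod 58 = 17; 14^17 ≡ 43 (mod 59).
Mod 47: 23968 ≡ 45; by Fermat, exponent reduces to 191 mod 46 = 7; 45^7 ≡ 13 (mod 47).
Combine by CRT: x ≡ 16 (mod 23), x ≡ 43 (mod 59), x ≡ 13 (mod 47) ⇒ x ≡ 20693 (mod 63779).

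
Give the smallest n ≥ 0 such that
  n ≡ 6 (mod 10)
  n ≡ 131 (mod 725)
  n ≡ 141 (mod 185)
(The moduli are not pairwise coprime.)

44356

gcd(10, 725) = 5 and 5 | (131 − 6), so the pair is consistent; merging gives n ≡ 856 (mod 1450), where 1450 = lcm(10, 725).
gcd(1450, 185) = 5 and 5 | (141 − 856), so the pair is consistent; merging gives n ≡ 44356 (mod 53650), where 53650 = lcm(1450, 185).
The solution is unique modulo lcm(10, 725, 185) = 53650.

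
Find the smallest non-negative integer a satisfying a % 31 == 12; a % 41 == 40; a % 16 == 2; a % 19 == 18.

The moduli are pairwise coprime; N = 31·41·16·19 = 386384.
N/31 = 12464; 12464 ≡ 2 (mod 31); 2·16 ≡ 1, so inverse 16.
N/41 = 9424; 9424 ≡ 35 (mod 41); 35·34 ≡ 1, so inverse 34.
N/16 = 24149; 24149 ≡ 5 (mod 16); 5·13 ≡ 1, so inverse 13.
N/19 = 20336; 20336 ≡ 6 (mod 19); 6·16 ≡ 1, so inverse 16.
a ≡ 12·12464·16 + 40·9424·34 + 2·24149·13 + 18·20336·16 = 21694370.
21694370 mod 386384 = 56866.

56866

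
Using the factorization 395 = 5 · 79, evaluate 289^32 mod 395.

Mod 5: 289 ≡ 4; since 4 | 32, by Fermat 4^32 ≡ 1 (mod 5).
Mod 79: 289 ≡ 52; 52^32 ≡ 65 (mod 79).
Combine by CRT: x ≡ 1 (mod 5), x ≡ 65 (mod 79) ⇒ x ≡ 381 (mod 395).

381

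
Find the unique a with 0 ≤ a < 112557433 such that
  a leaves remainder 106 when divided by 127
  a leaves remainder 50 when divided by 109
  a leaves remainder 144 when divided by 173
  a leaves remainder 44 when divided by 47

101871886

The moduli are pairwise coprime; N = 127·109·173·47 = 112557433.
N/127 = 886279; 886279 ≡ 73 (mod 127); 73·87 ≡ 1, so inverse 87.
N/109 = 1032637; 1032637 ≡ 80 (mod 109); 80·15 ≡ 1, so inverse 15.
N/173 = 650621; 650621 ≡ 141 (mod 173); 141·27 ≡ 1, so inverse 27.
N/47 = 2394839; 2394839 ≡ 1 (mod 47), inverse 1.
a ≡ 106·886279·87 + 50·1032637·15 + 144·650621·27 + 44·2394839·1 = 11582730052.
11582730052 mod 112557433 = 101871886.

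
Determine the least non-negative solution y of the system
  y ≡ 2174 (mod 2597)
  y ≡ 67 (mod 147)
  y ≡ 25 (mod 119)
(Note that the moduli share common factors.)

gcd(2597, 147) = 49 and 49 | (67 − 2174), so the pair is consistent; merging gives y ≡ 4771 (mod 7791), where 7791 = lcm(2597, 147).
gcd(7791, 119) = 7 and 7 | (25 − 4771), so the pair is consistent; merging gives y ≡ 106054 (mod 132447), where 132447 = lcm(7791, 119).
The solution is unique modulo lcm(2597, 147, 119) = 132447.

106054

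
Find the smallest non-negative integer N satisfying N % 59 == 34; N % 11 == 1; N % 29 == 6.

5226

The moduli are pairwise coprime; M = 59·11·29 = 18821.
M/59 = 319; 319 ≡ 24 (mod 59); 24·32 ≡ 1, so inverse 32.
M/11 = 1711; 1711 ≡ 6 (mod 11); 6·2 ≡ 1, so inverse 2.
M/29 = 649; 649 ≡ 11 (mod 29); 11·8 ≡ 1, so inverse 8.
N ≡ 34·319·32 + 1·1711·2 + 6·649·8 = 381646.
381646 mod 18821 = 5226.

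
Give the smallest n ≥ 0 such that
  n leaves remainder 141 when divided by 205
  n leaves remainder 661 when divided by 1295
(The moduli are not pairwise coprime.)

43396

gcd(205, 1295) = 5 and 5 | (661 − 141), so the pair is consistent; merging gives n ≡ 43396 (mod 53095), where 53095 = lcm(205, 1295).
The solution is unique modulo lcm(205, 1295) = 53095.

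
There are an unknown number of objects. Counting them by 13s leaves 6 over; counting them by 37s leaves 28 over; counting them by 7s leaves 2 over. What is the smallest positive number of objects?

1878

From N ≡ 6 (mod 13) write N = 6 + 13t. Substituting into N ≡ 28 (mod 37) gives 13t ≡ 22 (mod 37), and since 13⁻¹ ≡ 20 (mod 37), t ≡ 33. Hence N ≡ 6 + 13·33 = 435 (mod 481).
From N ≡ 435 (mod 481) write N = 435 + 481t. Substituting into N ≡ 2 (mod 7) gives 481t ≡ 1 (mod 7), and since 5⁻¹ ≡ 3 (mod 7), t ≡ 3. Hence N ≡ 435 + 481·3 = 1878 (mod 3367).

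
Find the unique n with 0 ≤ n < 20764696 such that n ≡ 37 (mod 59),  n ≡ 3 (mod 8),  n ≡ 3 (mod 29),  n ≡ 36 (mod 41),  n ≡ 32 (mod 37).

The moduli are pairwise coprime; M = 59·8·29·41·37 = 20764696.
M/59 = 351944; 351944 ≡ 9 (mod 59); 9·46 ≡ 1, so inverse 46.
M/8 = 2595587; 2595587 ≡ 3 (mod 8); 3·3 ≡ 1, so inverse 3.
M/29 = 716024; 716024 ≡ 14 (mod 29); 14·27 ≡ 1, so inverse 27.
M/41 = 506456; 506456 ≡ 24 (mod 41); 24·12 ≡ 1, so inverse 12.
M/37 = 561208; 561208 ≡ 29 (mod 37); 29·23 ≡ 1, so inverse 23.
n ≡ 37·351944·46 + 3·2595587·3 + 3·716024·27 + 36·506456·12 + 32·561208·23 = 1312204995.
1312204995 mod 20764696 = 4029147.

4029147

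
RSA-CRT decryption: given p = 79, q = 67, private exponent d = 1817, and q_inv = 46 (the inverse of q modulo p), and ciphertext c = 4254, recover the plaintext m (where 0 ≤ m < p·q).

d_p = d mod (p−1) = 1817 mod 78 = 23; d_q = d mod (q−1) = 35.
m₁ = c^(d_p) mod p: c ≡ 67 (mod 79), and 67^23 mod 79 = 8.
m₂ = c^(d_q) mod q: c ≡ 33 (mod 67), and 33^35 mod 67 = 17.
h = q_inv·(m₁ − m₂) mod p = 46·(8 − 17) mod 79 = 60.
m = m₂ + h·q = 17 + 60·67 = 4037.

4037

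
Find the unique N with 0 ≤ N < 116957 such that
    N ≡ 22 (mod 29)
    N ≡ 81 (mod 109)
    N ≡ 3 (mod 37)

Combine the congruences pairwise.
From N ≡ 22 (mod 29) write N = 22 + 29t. Substituting into N ≡ 81 (mod 109) gives 29t ≡ 59 (mod 109), and since 29⁻¹ ≡ 94 (mod 109), t ≡ 96. Hence N ≡ 22 + 29·96 = 2806 (mod 3161).
From N ≡ 2806 (mod 3161) write N = 2806 + 3161t. Substituting into N ≡ 3 (mod 37) gives 3161t ≡ 9 (mod 37), and since 16⁻¹ ≡ 7 (mod 37), t ≡ 26. Hence N ≡ 2806 + 3161·26 = 84992 (mod 116957).

84992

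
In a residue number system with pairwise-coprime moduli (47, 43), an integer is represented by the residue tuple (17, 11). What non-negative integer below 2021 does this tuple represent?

957

From x ≡ 17 (mod 47) write x = 17 + 47t. Substituting into x ≡ 11 (mod 43) gives 47t ≡ 37 (mod 43), and since 4⁻¹ ≡ 11 (mod 43), t ≡ 20. Hence x ≡ 17 + 47·20 = 957 (mod 2021).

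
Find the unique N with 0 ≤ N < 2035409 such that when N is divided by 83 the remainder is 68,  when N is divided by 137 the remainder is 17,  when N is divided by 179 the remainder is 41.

From N ≡ 68 (mod 83) write N = 68 + 83t. Substituting into N ≡ 17 (mod 137) gives 83t ≡ 86 (mod 137), and since 83⁻¹ ≡ 104 (mod 137), t ≡ 39. Hence N ≡ 68 + 83·39 = 3305 (mod 11371).
From N ≡ 3305 (mod 11371) write N = 3305 + 11371t. Substituting into N ≡ 41 (mod 179) gives 11371t ≡ 137 (mod 179), and since 94⁻¹ ≡ 40 (mod 179), t ≡ 110. Hence N ≡ 3305 + 11371·110 = 1254115 (mod 2035409).

1254115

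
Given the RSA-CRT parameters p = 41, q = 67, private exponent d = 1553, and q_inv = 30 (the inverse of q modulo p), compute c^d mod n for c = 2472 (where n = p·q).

1791

d_p = d mod (p−1) = 1553 mod 40 = 33; d_q = d mod (q−1) = 35.
m₁ = c^(d_p) mod p: c ≡ 12 (mod 41), and 12^33 mod 41 = 28.
m₂ = c^(d_q) mod q: c ≡ 60 (mod 67), and 60^35 mod 67 = 49.
h = q_inv·(m₁ − m₂) mod p = 30·(28 − 49) mod 41 = 26.
m = m₂ + h·q = 49 + 26·67 = 1791.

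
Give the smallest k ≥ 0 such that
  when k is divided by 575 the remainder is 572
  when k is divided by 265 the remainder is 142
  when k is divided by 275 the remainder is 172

Combine the congruences pairwise.
gcd(575, 265) = 5 and 5 | (142 − 572), so the pair is consistent; merging gives k ≡ 8622 (mod 30475), where 30475 = lcm(575, 265).
gcd(30475, 275) = 25 and 25 | (172 − 8622), so the pair is consistent; merging gives k ≡ 130522 (mod 335225), where 335225 = lcm(30475, 275).
The solution is unique modulo lcm(575, 265, 275) = 335225.

130522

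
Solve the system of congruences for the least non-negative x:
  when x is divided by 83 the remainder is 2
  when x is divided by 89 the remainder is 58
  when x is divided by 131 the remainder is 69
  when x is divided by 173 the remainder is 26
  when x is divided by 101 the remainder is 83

From x ≡ 2 (mod 83) write x = 2 + 83t. Substituting into x ≡ 58 (mod 89) gives 83t ≡ 56 (mod 89), and since 83⁻¹ ≡ 74 (mod 89), t ≡ 50. Hence x ≡ 2 + 83·50 = 4152 (mod 7387).
From x ≡ 4152 (mod 7387) write x = 4152 + 7387t. Substituting into x ≡ 69 (mod 131) gives 7387t ≡ 109 (mod 131), and since 51⁻¹ ≡ 18 (mod 131), t ≡ 128. Hence x ≡ 4152 + 7387·128 = 949688 (mod 967697).
From x ≡ 949688 (mod 967697) write x = 949688 + 967697t. Substituting into x ≡ 26 (mod 173) gives 967697t ≡ 108 (mod 173), and since 108⁻¹ ≡ 165 (mod 173), t ≡ 1. Hence x ≡ 949688 + 967697·1 = 1917385 (mod 167411581).
From x ≡ 1917385 (mod 167411581) write x = 1917385 + 167411581t. Substituting into x ≡ 83 (mod 101) gives 167411581t ≡ 82 (mod 101), and since 41⁻¹ ≡ 69 (mod 101), t ≡ 2. Hence x ≡ 1917385 + 167411581·2 = 336740547 (mod 16908569681).

336740547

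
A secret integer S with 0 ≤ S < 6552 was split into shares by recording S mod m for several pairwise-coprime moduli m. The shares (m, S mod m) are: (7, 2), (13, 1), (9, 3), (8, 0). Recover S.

5448

From S ≡ 2 (mod 7) write S = 2 + 7t. Substituting into S ≡ 1 (mod 13) gives 7t ≡ 12 (mod 13), and since 7⁻¹ ≡ 2 (mod 13), t ≡ 11. Hence S ≡ 2 + 7·11 = 79 (mod 91).
From S ≡ 79 (mod 91) write S = 79 + 91t. Substituting into S ≡ 3 (mod 9) gives 91t ≡ 5 (mod 9), and since 1⁻¹ ≡ 1 (mod 9), t ≡ 5. Hence S ≡ 79 + 91·5 = 534 (mod 819).
From S ≡ 534 (mod 819) write S = 534 + 819t. Substituting into S ≡ 0 (mod 8) gives 819t ≡ 2 (mod 8), and since 3⁻¹ ≡ 3 (mod 8), t ≡ 6. Hence S ≡ 534 + 819·6 = 5448 (mod 6552).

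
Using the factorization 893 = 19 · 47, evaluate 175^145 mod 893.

384

Mod 19: 175 ≡ 4; by Fermat, exponent reduces to 145 mod 18 = 1; 4^1 ≡ 4 (mod 19).
Mod 47: 175 ≡ 34; by Fermat, exponent reduces to 145 mod 46 = 7; 34^7 ≡ 8 (mod 47).
Combine by CRT: x ≡ 4 (mod 19), x ≡ 8 (mod 47) ⇒ x ≡ 384 (mod 893).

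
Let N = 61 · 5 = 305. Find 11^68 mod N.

1

Mod 61: 11 ≡ 11; by Fermat, exponent reduces to 68 mod 60 = 8; 11^8 ≡ 1 (mod 61).
Mod 5: 11 ≡ 1; since 4 | 68, by Fermat 1^68 ≡ 1 (mod 5).
Combine by CRT: x ≡ 1 (mod 61), x ≡ 1 (mod 5) ⇒ x ≡ 1 (mod 305).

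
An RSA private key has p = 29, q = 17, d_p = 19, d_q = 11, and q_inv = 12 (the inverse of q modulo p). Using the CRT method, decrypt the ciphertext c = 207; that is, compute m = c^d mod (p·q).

m₁ = c^(d_p) mod p: c ≡ 4 (mod 29), and 4^19 mod 29 = 9.
m₂ = c^(d_q) mod q: c ≡ 3 (mod 17), and 3^11 mod 17 = 7.
h = q_inv·(m₁ − m₂) mod p = 12·(9 − 7) mod 29 = 24.
m = m₂ + h·q = 7 + 24·17 = 415.

415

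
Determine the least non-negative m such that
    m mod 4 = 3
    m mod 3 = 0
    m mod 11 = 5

From m ≡ 3 (mod 4) write m = 3 + 4t. Substituting into m ≡ 0 (mod 3) gives 4t ≡ 0 (mod 3), and since 1⁻¹ ≡ 1 (mod 3), t ≡ 0. Hence m ≡ 3 + 4·0 = 3 (mod 12).
From m ≡ 3 (mod 12) write m = 3 + 12t. Substituting into m ≡ 5 (mod 11) gives 12t ≡ 2 (mod 11), and since 1⁻¹ ≡ 1 (mod 11), t ≡ 2. Hence m ≡ 3 + 12·2 = 27 (mod 132).

27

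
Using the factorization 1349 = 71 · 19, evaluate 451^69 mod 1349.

1190

Mod 71: 451 ≡ 25; 25^69 ≡ 54 (mod 71).
Mod 19: 451 ≡ 14; by Fermat, exponent reduces to 69 mod 18 = 15; 14^15 ≡ 12 (mod 19).
Combine by CRT: x ≡ 54 (mod 71), x ≡ 12 (mod 19) ⇒ x ≡ 1190 (mod 1349).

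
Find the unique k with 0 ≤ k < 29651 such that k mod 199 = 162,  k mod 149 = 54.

Combine the congruences pairwise.
From k ≡ 162 (mod 199) write k = 162 + 199t. Substituting into k ≡ 54 (mod 149) gives 199t ≡ 41 (mod 149), and since 50⁻¹ ≡ 3 (mod 149), t ≡ 123. Hence k ≡ 162 + 199·123 = 24639 (mod 29651).

24639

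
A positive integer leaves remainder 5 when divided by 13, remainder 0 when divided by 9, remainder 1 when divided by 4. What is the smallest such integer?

The moduli are pairwise coprime; N = 13·9·4 = 468.
N/13 = 36; 36 ≡ 10 (mod 13); 10·4 ≡ 1, so inverse 4.
N/9 = 52; 52 ≡ 7 (mod 9); 7·4 ≡ 1, so inverse 4.
N/4 = 117; 117 ≡ 1 (mod 4), inverse 1.
x ≡ 5·36·4 + 0·52·4 + 1·117·1 = 837.
837 mod 468 = 369.

369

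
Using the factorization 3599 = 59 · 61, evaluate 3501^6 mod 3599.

163

Mod 59: 3501 ≡ 20; 20^6 ≡ 45 (mod 59).
Mod 61: 3501 ≡ 24; 24^6 ≡ 41 (mod 61).
Combine by CRT: x ≡ 45 (mod 59), x ≡ 41 (mod 61) ⇒ x ≡ 163 (mod 3599).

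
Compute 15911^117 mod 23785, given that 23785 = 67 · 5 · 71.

11711

Mod 67: 15911 ≡ 32; by Fermat, exponent reduces to 117 mod 66 = 51; 32^51 ≡ 53 (mod 67).
Mod 5: 15911 ≡ 1; by Fermat, exponent reduces to 117 mod 4 = 1; 1^1 ≡ 1 (mod 5).
Mod 71: 15911 ≡ 7; by Fermat, exponent reduces to 117 mod 70 = 47; 7^47 ≡ 67 (mod 71).
Combine by CRT: x ≡ 53 (mod 67), x ≡ 1 (mod 5), x ≡ 67 (mod 71) ⇒ x ≡ 11711 (mod 23785).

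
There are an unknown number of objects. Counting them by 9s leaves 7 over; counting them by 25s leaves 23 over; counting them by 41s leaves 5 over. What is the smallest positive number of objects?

From N ≡ 7 (mod 9) write N = 7 + 9t. Substituting into N ≡ 23 (mod 25) gives 9t ≡ 16 (mod 25), and since 9⁻¹ ≡ 14 (mod 25), t ≡ 24. Hence N ≡ 7 + 9·24 = 223 (mod 225).
From N ≡ 223 (mod 225) write N = 223 + 225t. Substituting into N ≡ 5 (mod 41) gives 225t ≡ 28 (mod 41), and since 20⁻¹ ≡ 39 (mod 41), t ≡ 26. Hence N ≡ 223 + 225·26 = 6073 (mod 9225).

6073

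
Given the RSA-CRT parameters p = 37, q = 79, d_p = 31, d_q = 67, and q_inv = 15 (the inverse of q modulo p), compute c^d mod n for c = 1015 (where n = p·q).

934

m₁ = c^(d_p) mod p: c ≡ 16 (mod 37), and 16^31 mod 37 = 9.
m₂ = c^(d_q) mod q: c ≡ 67 (mod 79), and 67^67 mod 79 = 65.
h = q_inv·(m₁ − m₂) mod p = 15·(9 − 65) mod 37 = 11.
m = m₂ + h·q = 65 + 11·79 = 934.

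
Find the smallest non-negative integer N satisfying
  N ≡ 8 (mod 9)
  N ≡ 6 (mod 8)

62

From N ≡ 8 (mod 9) write N = 8 + 9t. Substituting into N ≡ 6 (mod 8) gives 9t ≡ 6 (mod 8), and since 1⁻¹ ≡ 1 (mod 8), t ≡ 6. Hence N ≡ 8 + 9·6 = 62 (mod 72).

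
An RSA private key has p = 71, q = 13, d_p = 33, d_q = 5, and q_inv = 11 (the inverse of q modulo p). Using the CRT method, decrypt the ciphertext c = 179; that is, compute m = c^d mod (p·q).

316

m₁ = c^(d_p) mod p: c ≡ 37 (mod 71), and 37^33 mod 71 = 32.
m₂ = c^(d_q) mod q: c ≡ 10 (mod 13), and 10^5 mod 13 = 4.
h = q_inv·(m₁ − m₂) mod p = 11·(32 − 4) mod 71 = 24.
m = m₂ + h·q = 4 + 24·13 = 316.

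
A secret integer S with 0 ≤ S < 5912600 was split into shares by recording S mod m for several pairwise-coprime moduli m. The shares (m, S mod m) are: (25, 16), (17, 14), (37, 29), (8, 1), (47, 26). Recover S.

The moduli are pairwise coprime; N = 25·17·37·8·47 = 5912600.
N/25 = 236504; 236504 ≡ 4 (mod 25); 4·19 ≡ 1, so inverse 19.
N/17 = 347800; 347800 ≡ 14 (mod 17); 14·11 ≡ 1, so inverse 11.
N/37 = 159800; 159800 ≡ 34 (mod 37); 34·12 ≡ 1, so inverse 12.
N/8 = 739075; 739075 ≡ 3 (mod 8); 3·3 ≡ 1, so inverse 3.
N/47 = 125800; 125800 ≡ 28 (mod 47); 28·42 ≡ 1, so inverse 42.
S ≡ 16·236504·19 + 14·347800·11 + 29·159800·12 + 1·739075·3 + 26·125800·42 = 320659641.
320659641 mod 5912600 = 1379241.

1379241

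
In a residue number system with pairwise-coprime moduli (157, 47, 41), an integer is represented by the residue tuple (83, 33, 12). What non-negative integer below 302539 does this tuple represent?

The moduli are pairwise coprime; N = 157·47·41 = 302539.
N/157 = 1927; 1927 ≡ 43 (mod 157); 43·84 ≡ 1, so inverse 84.
N/47 = 6437; 6437 ≡ 45 (mod 47); 45·23 ≡ 1, so inverse 23.
N/41 = 7379; 7379 ≡ 40 (mod 41); 40·40 ≡ 1, so inverse 40.
x ≡ 83·1927·84 + 33·6437·23 + 12·7379·40 = 21862647.
21862647 mod 302539 = 79839.

79839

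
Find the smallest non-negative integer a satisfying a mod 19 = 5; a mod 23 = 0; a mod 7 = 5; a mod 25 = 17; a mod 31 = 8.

From a ≡ 5 (mod 19) write a = 5 + 19t. Substituting into a ≡ 0 (mod 23) gives 19t ≡ 18 (mod 23), and since 19⁻¹ ≡ 17 (mod 23), t ≡ 7. Hence a ≡ 5 + 19·7 = 138 (mod 437).
From a ≡ 138 (mod 437) write a = 138 + 437t. Substituting into a ≡ 5 (mod 7) gives 437t ≡ 0 (mod 7), and since 3⁻¹ ≡ 5 (mod 7), t ≡ 0. Hence a ≡ 138 + 437·0 = 138 (mod 3059).
From a ≡ 138 (mod 3059) write a = 138 + 3059t. Substituting into a ≡ 17 (mod 25) gives 3059t ≡ 4 (mod 25), and since 9⁻¹ ≡ 14 (mod 25), t ≡ 6. Hence a ≡ 138 + 3059·6 = 18492 (mod 76475).
From a ≡ 18492 (mod 76475) write a = 18492 + 76475t. Substituting into a ≡ 8 (mod 31) gives 76475t ≡ 23 (mod 31), and since 29⁻¹ ≡ 15 (mod 31), t ≡ 4. Hence a ≡ 18492 + 76475·4 = 324392 (mod 2370725).

324392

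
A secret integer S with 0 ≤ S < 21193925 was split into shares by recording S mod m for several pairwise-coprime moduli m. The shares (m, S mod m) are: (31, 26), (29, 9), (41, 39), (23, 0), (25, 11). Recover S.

13014136

The moduli are pairwise coprime; N = 31·29·41·23·25 = 21193925.
N/31 = 683675; 683675 ≡ 1 (mod 31), inverse 1.
N/29 = 730825; 730825 ≡ 25 (mod 29); 25·7 ≡ 1, so inverse 7.
N/41 = 516925; 516925 ≡ 38 (mod 41); 38·27 ≡ 1, so inverse 27.
N/23 = 921475; 921475 ≡ 3 (mod 23); 3·8 ≡ 1, so inverse 8.
N/25 = 847757; 847757 ≡ 7 (mod 25); 7·18 ≡ 1, so inverse 18.
S ≡ 26·683675·1 + 9·730825·7 + 39·516925·27 + 0·921475·8 + 11·847757·18 = 775995436.
775995436 mod 21193925 = 13014136.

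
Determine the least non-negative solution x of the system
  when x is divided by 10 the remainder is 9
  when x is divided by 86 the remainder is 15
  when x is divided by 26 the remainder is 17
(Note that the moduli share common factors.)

4229

gcd(10, 86) = 2 and 2 | (15 − 9), so the pair is consistent; merging gives x ≡ 359 (mod 430), where 430 = lcm(10, 86).
gcd(430, 26) = 2 and 2 | (17 − 359), so the pair is consistent; merging gives x ≡ 4229 (mod 5590), where 5590 = lcm(430, 26).
The solution is unique modulo lcm(10, 86, 26) = 5590.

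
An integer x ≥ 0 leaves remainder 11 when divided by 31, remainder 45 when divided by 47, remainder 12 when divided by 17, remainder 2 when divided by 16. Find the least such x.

184802

From x ≡ 11 (mod 31) write x = 11 + 31t. Substituting into x ≡ 45 (mod 47) gives 31t ≡ 34 (mod 47), and since 31⁻¹ ≡ 44 (mod 47), t ≡ 39. Hence x ≡ 11 + 31·39 = 1220 (mod 1457).
From x ≡ 1220 (mod 1457) write x = 1220 + 1457t. Substituting into x ≡ 12 (mod 17) gives 1457t ≡ 16 (mod 17), and since 12⁻¹ ≡ 10 (mod 17), t ≡ 7. Hence x ≡ 1220 + 1457·7 = 11419 (mod 24769).
From x ≡ 11419 (mod 24769) write x = 11419 + 24769t. Substituting into x ≡ 2 (mod 16) gives 24769t ≡ 7 (mod 16), and since 1⁻¹ ≡ 1 (mod 16), t ≡ 7. Hence x ≡ 11419 + 24769·7 = 184802 (mod 396304).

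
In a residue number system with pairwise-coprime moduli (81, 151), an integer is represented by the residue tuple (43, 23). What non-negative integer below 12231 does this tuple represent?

5308

From x ≡ 43 (mod 81) write x = 43 + 81t. Substituting into x ≡ 23 (mod 151) gives 81t ≡ 131 (mod 151), and since 81⁻¹ ≡ 110 (mod 151), t ≡ 65. Hence x ≡ 43 + 81·65 = 5308 (mod 12231).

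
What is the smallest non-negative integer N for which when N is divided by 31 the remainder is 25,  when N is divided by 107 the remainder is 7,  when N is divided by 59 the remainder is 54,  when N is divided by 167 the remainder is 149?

The moduli are pairwise coprime; M = 31·107·59·167 = 32682401.
M/31 = 1054271; 1054271 ≡ 23 (mod 31); 23·27 ≡ 1, so inverse 27.
M/107 = 305443; 305443 ≡ 65 (mod 107); 65·28 ≡ 1, so inverse 28.
M/59 = 553939; 553939 ≡ 47 (mod 59); 47·54 ≡ 1, so inverse 54.
M/167 = 195703; 195703 ≡ 146 (mod 167); 146·159 ≡ 1, so inverse 159.
N ≡ 25·1054271·27 + 7·305443·28 + 54·553939·54 + 149·195703·159 = 7023185650.
7023185650 mod 32682401 = 29151836.

29151836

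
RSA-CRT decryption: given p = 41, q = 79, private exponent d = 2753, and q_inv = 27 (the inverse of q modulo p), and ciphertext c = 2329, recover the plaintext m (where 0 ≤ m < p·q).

d_p = d mod (p−1) = 2753 mod 40 = 33; d_q = d mod (q−1) = 23.
m₁ = c^(d_p) mod p: c ≡ 33 (mod 41), and 33^33 mod 41 = 20.
m₂ = c^(d_q) mod q: c ≡ 38 (mod 79), and 38^23 mod 79 = 67.
h = q_inv·(m₁ − m₂) mod p = 27·(20 − 67) mod 41 = 2.
m = m₂ + h·q = 67 + 2·79 = 225.

225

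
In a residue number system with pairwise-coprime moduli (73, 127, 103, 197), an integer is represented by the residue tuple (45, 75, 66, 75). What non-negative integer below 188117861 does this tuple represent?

30172989

The moduli are pairwise coprime; N = 73·127·103·197 = 188117861.
N/73 = 2576957; 2576957 ≡ 57 (mod 73); 57·41 ≡ 1, so inverse 41.
N/127 = 1481243; 1481243 ≡ 42 (mod 127); 42·124 ≡ 1, so inverse 124.
N/103 = 1826387; 1826387 ≡ 94 (mod 103); 94·80 ≡ 1, so inverse 80.
N/197 = 954913; 954913 ≡ 54 (mod 197); 54·135 ≡ 1, so inverse 135.
x ≡ 45·2576957·41 + 75·1481243·124 + 66·1826387·80 + 75·954913·135 = 37841863050.
37841863050 mod 188117861 = 30172989.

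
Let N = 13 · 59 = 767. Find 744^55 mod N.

68

Mod 13: 744 ≡ 3; by Fermat, exponent reduces to 55 mod 12 = 7; 3^7 ≡ 3 (mod 13).
Mod 59: 744 ≡ 36; 36^55 ≡ 9 (mod 59).
Combine by CRT: x ≡ 3 (mod 13), x ≡ 9 (mod 59) ⇒ x ≡ 68 (mod 767).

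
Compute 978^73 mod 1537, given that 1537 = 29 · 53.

Mod 29: 978 ≡ 21; by Fermat, exponent reduces to 73 mod 28 = 17; 21^17 ≡ 19 (mod 29).
Mod 53: 978 ≡ 24; by Fermat, exponent reduces to 73 mod 52 = 21; 24^21 ≡ 16 (mod 53).
Combine by CRT: x ≡ 19 (mod 29), x ≡ 16 (mod 53) ⇒ x ≡ 599 (mod 1537).

599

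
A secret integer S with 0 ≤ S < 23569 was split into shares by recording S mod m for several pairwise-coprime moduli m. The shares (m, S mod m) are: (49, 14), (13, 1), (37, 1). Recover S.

The moduli are pairwise coprime; N = 49·13·37 = 23569.
N/49 = 481; 481 ≡ 40 (mod 49); 40·38 ≡ 1, so inverse 38.
N/13 = 1813; 1813 ≡ 6 (mod 13); 6·11 ≡ 1, so inverse 11.
N/37 = 637; 637 ≡ 8 (mod 37); 8·14 ≡ 1, so inverse 14.
S ≡ 14·481·38 + 1·1813·11 + 1·637·14 = 284753.
284753 mod 23569 = 1925.

1925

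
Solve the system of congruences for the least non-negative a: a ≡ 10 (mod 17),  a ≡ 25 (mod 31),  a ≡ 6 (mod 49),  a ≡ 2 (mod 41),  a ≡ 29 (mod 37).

13577808

From a ≡ 10 (mod 17) write a = 10 + 17t. Substituting into a ≡ 25 (mod 31) gives 17t ≡ 15 (mod 31), and since 17⁻¹ ≡ 11 (mod 31), t ≡ 10. Hence a ≡ 10 + 17·10 = 180 (mod 527).
From a ≡ 180 (mod 527) write a = 180 + 527t. Substituting into a ≡ 6 (mod 49) gives 527t ≡ 22 (mod 49), and since 37⁻¹ ≡ 4 (mod 49), t ≡ 39. Hence a ≡ 180 + 527·39 = 20733 (mod 25823).
From a ≡ 20733 (mod 25823) write a = 20733 + 25823t. Substituting into a ≡ 2 (mod 41) gives 25823t ≡ 15 (mod 41), and since 34⁻¹ ≡ 35 (mod 41), t ≡ 33. Hence a ≡ 20733 + 25823·33 = 872892 (mod 1058743).
From a ≡ 872892 (mod 1058743) write a = 872892 + 1058743t. Substituting into a ≡ 29 (mod 37) gives 1058743t ≡ 4 (mod 37), and since 25⁻¹ ≡ 3 (mod 37), t ≡ 12. Hence a ≡ 872892 + 1058743·12 = 13577808 (mod 39173491).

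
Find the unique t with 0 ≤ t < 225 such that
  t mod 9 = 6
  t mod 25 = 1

51

Combine the congruences pairwise.
From t ≡ 6 (mod 9) write t = 6 + 9s. Substituting into t ≡ 1 (mod 25) gives 9s ≡ 20 (mod 25), and since 9⁻¹ ≡ 14 (mod 25), s ≡ 5. Hence t ≡ 6 + 9·5 = 51 (mod 225).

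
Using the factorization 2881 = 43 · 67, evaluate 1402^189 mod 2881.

Mod 43: 1402 ≡ 26; by Fermat, exponent reduces to 189 mod 42 = 21; 26^21 ≡ 42 (mod 43).
Mod 67: 1402 ≡ 62; by Fermat, exponent reduces to 189 mod 66 = 57; 62^57 ≡ 25 (mod 67).
Combine by CRT: x ≡ 42 (mod 43), x ≡ 25 (mod 67) ⇒ x ≡ 1633 (mod 2881).

1633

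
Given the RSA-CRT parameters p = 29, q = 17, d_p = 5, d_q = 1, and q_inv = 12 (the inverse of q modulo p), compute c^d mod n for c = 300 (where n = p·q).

385

m₁ = c^(d_p) mod p: c ≡ 10 (mod 29), and 10^5 mod 29 = 8.
m₂ = c^(d_q) mod q: c ≡ 11 (mod 17), and 11^1 mod 17 = 11.
h = q_inv·(m₁ − m₂) mod p = 12·(8 − 11) mod 29 = 22.
m = m₂ + h·q = 11 + 22·17 = 385.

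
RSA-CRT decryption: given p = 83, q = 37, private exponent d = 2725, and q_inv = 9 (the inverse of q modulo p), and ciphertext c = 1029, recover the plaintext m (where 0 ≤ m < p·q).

2112

d_p = d mod (p−1) = 2725 mod 82 = 19; d_q = d mod (q−1) = 25.
m₁ = c^(d_p) mod p: c ≡ 33 (mod 83), and 33^19 mod 83 = 37.
m₂ = c^(d_q) mod q: c ≡ 30 (mod 37), and 30^25 mod 37 = 3.
h = q_inv·(m₁ − m₂) mod p = 9·(37 − 3) mod 83 = 57.
m = m₂ + h·q = 3 + 57·37 = 2112.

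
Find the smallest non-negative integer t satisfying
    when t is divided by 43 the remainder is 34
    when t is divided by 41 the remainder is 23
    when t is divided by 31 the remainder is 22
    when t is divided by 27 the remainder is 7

1233016

The moduli are pairwise coprime; N = 43·41·31·27 = 1475631.
N/43 = 34317; 34317 ≡ 3 (mod 43); 3·29 ≡ 1, so inverse 29.
N/41 = 35991; 35991 ≡ 34 (mod 41); 34·35 ≡ 1, so inverse 35.
N/31 = 47601; 47601 ≡ 16 (mod 31); 16·2 ≡ 1, so inverse 2.
N/27 = 54653; 54653 ≡ 5 (mod 27); 5·11 ≡ 1, so inverse 11.
t ≡ 34·34317·29 + 23·35991·35 + 22·47601·2 + 7·54653·11 = 69112042.
69112042 mod 1475631 = 1233016.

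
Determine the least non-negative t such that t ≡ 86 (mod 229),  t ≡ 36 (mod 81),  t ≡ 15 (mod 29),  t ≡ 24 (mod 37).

9254205

Combine the congruences pairwise.
From t ≡ 86 (mod 229) write t = 86 + 229s. Substituting into t ≡ 36 (mod 81) gives 229s ≡ 31 (mod 81), and since 67⁻¹ ≡ 52 (mod 81), s ≡ 73. Hence t ≡ 86 + 229·73 = 16803 (mod 18549).
From t ≡ 16803 (mod 18549) write t = 16803 + 18549s. Substituting into t ≡ 15 (mod 29) gives 18549s ≡ 3 (mod 29), and since 18⁻¹ ≡ 21 (mod 29), s ≡ 5. Hence t ≡ 16803 + 18549·5 = 109548 (mod 537921).
From t ≡ 109548 (mod 537921) write t = 109548 + 537921s. Substituting into t ≡ 24 (mod 37) gives 537921s ≡ 33 (mod 37), and since 15⁻¹ ≡ 5 (mod 37), s ≡ 17. Hence t ≡ 109548 + 537921·17 = 9254205 (mod 19903077).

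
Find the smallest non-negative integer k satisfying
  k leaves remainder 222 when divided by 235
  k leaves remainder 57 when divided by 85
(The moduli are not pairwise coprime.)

1162

Combine the congruences pairwise.
gcd(235, 85) = 5 and 5 | (57 − 222), so the pair is consistent; merging gives k ≡ 1162 (mod 3995), where 3995 = lcm(235, 85).
The solution is unique modulo lcm(235, 85) = 3995.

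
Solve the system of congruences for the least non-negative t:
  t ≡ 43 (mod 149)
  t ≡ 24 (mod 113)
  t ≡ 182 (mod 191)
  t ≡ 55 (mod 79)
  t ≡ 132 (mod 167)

The moduli are pairwise coprime; N = 149·113·191·79·167 = 42426933331.
N/149 = 284744519; 284744519 ≡ 6 (mod 149); 6·25 ≡ 1, so inverse 25.
N/113 = 375459587; 375459587 ≡ 24 (mod 113); 24·33 ≡ 1, so inverse 33.
N/191 = 222130541; 222130541 ≡ 24 (mod 191); 24·8 ≡ 1, so inverse 8.
N/79 = 537049789; 537049789 ≡ 47 (mod 79); 47·37 ≡ 1, so inverse 37.
N/167 = 254053493; 254053493 ≡ 67 (mod 167); 67·5 ≡ 1, so inverse 5.
t ≡ 43·284744519·25 + 24·375459587·33 + 182·222130541·8 + 55·537049789·37 + 132·254053493·5 = 2187458044520.
2187458044520 mod 42426933331 = 23684444639.

23684444639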